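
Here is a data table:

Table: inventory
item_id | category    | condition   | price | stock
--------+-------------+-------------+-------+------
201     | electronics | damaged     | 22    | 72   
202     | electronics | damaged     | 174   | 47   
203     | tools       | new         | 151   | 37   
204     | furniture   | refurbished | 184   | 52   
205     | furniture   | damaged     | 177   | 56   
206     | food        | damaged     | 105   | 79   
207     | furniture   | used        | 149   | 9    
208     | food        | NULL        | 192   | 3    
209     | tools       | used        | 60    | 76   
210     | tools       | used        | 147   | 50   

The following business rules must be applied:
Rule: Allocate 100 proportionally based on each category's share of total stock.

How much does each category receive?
electronics: 24.74, food: 17.05, furniture: 24.32, tools: 33.89

Step 1: Calculate total stock = 481
Step 2: Calculate each category's proportion:
  electronics: 119/481 = 24.74% → 24.74
  food: 82/481 = 17.05% → 17.05
  furniture: 117/481 = 24.32% → 24.32
  tools: 163/481 = 33.89% → 33.89
Step 3: Verify: sum of allocations ≈ 100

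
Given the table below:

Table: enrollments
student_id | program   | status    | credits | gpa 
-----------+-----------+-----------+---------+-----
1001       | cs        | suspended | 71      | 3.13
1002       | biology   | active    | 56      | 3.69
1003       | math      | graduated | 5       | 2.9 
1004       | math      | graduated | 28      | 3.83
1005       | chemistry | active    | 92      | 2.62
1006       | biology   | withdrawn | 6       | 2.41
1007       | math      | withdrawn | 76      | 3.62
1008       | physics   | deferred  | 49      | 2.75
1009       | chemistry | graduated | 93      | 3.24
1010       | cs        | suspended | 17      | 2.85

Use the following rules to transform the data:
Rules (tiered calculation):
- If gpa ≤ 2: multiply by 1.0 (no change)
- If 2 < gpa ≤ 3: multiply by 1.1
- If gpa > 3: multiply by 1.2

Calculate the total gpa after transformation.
35.9

Step 1: Tier 1 (gpa ≤ 2): 0 records, sum = 0 × 1.0 = 0.0
Step 2: Tier 2 (2 < gpa ≤ 3): 5 records, sum = 13.53 × 1.1 = 14.88
Step 3: Tier 3 (gpa > 3): 5 records, sum = 17.51 × 1.2 = 21.01
Step 4: Final sum = 0.0 + 14.88 + 21.01 = 35.9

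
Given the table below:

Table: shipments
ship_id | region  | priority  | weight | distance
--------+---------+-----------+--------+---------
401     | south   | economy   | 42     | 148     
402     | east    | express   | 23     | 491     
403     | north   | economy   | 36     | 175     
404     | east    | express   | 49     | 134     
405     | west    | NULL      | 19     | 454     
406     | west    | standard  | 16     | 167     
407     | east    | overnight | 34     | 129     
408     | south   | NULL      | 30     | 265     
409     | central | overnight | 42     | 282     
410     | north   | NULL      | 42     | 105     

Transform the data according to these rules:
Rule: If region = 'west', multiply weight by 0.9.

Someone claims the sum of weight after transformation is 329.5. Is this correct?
Yes, the result is correct.

Step 1: Calculate the correct sum after transformation
Step 2: Apply multiplier 0.9 to records where region = 'west'
Step 3: Correct result = 329.5
Step 4: Claimed result = 329.5
Step 5: 329.5 = 329.5 ✓
Conclusion: The claimed result is correct.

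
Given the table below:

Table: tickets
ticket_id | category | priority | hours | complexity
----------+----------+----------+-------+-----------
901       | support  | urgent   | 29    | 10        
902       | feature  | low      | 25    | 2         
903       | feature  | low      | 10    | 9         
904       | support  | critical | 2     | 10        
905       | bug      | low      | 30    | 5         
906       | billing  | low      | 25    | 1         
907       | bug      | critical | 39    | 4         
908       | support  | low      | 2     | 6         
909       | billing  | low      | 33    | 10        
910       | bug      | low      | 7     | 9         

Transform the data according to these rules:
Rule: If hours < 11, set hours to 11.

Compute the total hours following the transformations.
225

Step 1: 4 records have hours < 11
Step 2: These records originally summed to 21
Step 3: After setting to minimum: 4 × 11 = 44
Step 4: Unaffected records sum: 181
Step 5: Final sum = 44 + 181 = 225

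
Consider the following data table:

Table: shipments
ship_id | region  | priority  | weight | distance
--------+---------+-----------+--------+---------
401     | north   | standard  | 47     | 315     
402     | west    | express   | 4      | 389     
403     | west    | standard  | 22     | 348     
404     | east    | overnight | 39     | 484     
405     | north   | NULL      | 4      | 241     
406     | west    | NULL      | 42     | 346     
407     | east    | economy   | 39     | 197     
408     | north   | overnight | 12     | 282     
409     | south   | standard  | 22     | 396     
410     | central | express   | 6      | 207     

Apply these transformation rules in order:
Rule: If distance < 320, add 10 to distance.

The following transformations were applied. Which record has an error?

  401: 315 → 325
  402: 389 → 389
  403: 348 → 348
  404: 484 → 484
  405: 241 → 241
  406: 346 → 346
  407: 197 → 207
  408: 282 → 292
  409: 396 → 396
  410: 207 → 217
Record 405 has an error. The correct transformed value should be 251, not 241.

Step 1: Check each record against the rule
Step 2: Record 405 has distance = 241
Step 3: Since 241 < 320, the bonus should have been applied
Step 4: Correct value = 251, but claimed value = 241
Conclusion: Record 405 has the error.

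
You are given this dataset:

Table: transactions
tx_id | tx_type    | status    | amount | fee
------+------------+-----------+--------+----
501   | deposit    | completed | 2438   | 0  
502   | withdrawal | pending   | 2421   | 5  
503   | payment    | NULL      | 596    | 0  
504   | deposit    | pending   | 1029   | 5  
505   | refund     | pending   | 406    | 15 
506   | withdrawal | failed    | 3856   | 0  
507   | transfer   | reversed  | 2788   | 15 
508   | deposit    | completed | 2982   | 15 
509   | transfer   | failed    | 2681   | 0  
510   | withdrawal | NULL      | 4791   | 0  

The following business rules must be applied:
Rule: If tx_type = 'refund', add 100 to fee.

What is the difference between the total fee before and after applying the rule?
100

Step 1: Original sum of fee = 55
Step 2: 1 records have tx_type = 'refund'
Step 3: Each affected record changes by 100
Step 4: Total change = 1 × 100 = 100
Step 5: New sum = 55 + 100 = 155
Step 6: Difference = |155 - 55| = 100
        (Sum increased by 100)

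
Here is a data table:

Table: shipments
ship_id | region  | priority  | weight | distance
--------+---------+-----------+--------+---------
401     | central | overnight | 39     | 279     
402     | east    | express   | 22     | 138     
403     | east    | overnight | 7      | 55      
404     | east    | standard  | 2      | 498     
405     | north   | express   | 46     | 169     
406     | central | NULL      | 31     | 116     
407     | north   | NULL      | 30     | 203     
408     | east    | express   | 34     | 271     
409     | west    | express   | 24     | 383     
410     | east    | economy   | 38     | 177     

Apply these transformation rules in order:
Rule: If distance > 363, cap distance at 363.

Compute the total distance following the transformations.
2134

Step 1: 2 records have distance > 363
Step 2: These records originally summed to 881
Step 3: After capping: 2 × 363 = 726
Step 4: Unaffected records sum: 1408
Step 5: Final sum = 726 + 1408 = 2134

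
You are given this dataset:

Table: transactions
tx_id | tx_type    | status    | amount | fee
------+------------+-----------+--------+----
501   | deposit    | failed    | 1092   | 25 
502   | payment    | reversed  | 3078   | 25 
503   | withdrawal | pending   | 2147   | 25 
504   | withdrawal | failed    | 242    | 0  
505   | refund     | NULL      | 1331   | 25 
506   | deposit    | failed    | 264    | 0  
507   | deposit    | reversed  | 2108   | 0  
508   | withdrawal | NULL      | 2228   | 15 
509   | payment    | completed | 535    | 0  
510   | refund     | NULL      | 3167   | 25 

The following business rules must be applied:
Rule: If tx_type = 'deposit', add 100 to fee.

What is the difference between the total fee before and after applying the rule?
300

Step 1: Original sum of fee = 140
Step 2: 3 records have tx_type = 'deposit'
Step 3: Each affected record changes by 100
Step 4: Total change = 3 × 100 = 300
Step 5: New sum = 140 + 300 = 440
Step 6: Difference = |440 - 140| = 300
        (Sum increased by 300)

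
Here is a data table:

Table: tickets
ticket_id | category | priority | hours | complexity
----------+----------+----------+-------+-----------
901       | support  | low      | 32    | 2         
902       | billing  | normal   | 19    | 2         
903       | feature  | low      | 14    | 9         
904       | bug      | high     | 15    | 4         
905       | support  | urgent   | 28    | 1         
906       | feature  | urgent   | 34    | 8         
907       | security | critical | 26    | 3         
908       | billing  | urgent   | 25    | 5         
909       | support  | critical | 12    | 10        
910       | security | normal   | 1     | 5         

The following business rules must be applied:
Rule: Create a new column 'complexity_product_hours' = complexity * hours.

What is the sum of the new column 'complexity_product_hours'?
916

Step 1: For each record, compute complexity * hours
Example calculations:
  2 * 32 = 64
  2 * 19 = 38
  9 * 14 = 126
  ...
Step 2: Sum all derived values
Step 3: Total = 916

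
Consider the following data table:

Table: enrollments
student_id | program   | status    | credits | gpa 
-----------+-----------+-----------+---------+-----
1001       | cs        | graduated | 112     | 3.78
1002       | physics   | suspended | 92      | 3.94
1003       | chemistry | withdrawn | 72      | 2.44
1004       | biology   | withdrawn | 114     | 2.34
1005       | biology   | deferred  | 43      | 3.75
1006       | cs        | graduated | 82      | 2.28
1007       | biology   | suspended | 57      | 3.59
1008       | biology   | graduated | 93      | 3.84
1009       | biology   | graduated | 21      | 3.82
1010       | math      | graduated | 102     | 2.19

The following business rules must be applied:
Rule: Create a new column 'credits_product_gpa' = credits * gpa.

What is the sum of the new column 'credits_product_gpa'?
2441.84

Step 1: For each record, compute credits * gpa
Example calculations:
  112 * 3.78 = 423.36
  92 * 3.94 = 362.48
  72 * 2.44 = 175.68
  ...
Step 2: Sum all derived values
Step 3: Total = 2441.84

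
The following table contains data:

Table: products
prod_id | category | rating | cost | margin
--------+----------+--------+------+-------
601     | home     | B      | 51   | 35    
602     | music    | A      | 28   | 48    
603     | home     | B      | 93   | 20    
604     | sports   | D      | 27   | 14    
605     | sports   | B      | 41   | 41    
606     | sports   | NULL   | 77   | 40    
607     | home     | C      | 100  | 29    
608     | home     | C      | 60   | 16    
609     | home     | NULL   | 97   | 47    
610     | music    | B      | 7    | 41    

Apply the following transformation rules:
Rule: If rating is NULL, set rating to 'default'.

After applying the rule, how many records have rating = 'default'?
2

Step 1: Count records where rating IS NULL
Step 2: Found 2 records with NULL rating
Step 3: These records will have rating set to 'default'
Step 4: Records already having rating = 'default': 0
Step 5: Answer: 2 + 0 = 2 records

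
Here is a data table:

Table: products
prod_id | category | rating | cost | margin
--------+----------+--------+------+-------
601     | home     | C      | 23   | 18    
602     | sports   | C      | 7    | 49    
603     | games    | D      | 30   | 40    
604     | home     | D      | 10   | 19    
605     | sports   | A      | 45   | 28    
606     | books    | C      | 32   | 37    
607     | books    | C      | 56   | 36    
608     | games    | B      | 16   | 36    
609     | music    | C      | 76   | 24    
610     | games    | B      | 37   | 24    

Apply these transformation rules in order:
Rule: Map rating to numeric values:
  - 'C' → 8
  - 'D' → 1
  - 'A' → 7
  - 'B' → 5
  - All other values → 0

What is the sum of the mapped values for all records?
59

Step 1: Apply mapping to each record
Step 2: Count by status:
  'C': 5 records × 8 = 40
  'D': 2 records × 1 = 2
  'A': 1 records × 7 = 7
  'B': 2 records × 5 = 10
Step 3: Sum all mapped values = 59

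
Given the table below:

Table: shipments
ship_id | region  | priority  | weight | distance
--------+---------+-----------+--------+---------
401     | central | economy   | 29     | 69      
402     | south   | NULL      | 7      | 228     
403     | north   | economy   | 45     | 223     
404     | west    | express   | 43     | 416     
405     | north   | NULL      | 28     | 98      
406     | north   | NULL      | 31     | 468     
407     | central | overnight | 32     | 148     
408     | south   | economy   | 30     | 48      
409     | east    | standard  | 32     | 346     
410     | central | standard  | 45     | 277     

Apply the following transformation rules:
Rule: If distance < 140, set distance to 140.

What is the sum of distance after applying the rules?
2526

Step 1: 3 records have distance < 140
Step 2: These records originally summed to 215
Step 3: After setting to minimum: 3 × 140 = 420
Step 4: Unaffected records sum: 2106
Step 5: Final sum = 420 + 2106 = 2526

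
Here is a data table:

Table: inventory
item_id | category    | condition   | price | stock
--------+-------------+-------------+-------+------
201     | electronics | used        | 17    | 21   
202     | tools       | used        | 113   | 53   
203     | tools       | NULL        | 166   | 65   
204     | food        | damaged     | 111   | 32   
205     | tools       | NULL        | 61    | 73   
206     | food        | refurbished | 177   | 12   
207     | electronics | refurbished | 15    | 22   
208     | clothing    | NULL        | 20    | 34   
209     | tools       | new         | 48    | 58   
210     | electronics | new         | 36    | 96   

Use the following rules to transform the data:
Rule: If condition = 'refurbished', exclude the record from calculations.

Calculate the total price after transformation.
572

Step 1: Identify records where condition = 'refurbished'
Step 2: The excluded records sum to 192
Step 3: Original total price = 764
Step 4: Remaining total = 764 - 192 = 572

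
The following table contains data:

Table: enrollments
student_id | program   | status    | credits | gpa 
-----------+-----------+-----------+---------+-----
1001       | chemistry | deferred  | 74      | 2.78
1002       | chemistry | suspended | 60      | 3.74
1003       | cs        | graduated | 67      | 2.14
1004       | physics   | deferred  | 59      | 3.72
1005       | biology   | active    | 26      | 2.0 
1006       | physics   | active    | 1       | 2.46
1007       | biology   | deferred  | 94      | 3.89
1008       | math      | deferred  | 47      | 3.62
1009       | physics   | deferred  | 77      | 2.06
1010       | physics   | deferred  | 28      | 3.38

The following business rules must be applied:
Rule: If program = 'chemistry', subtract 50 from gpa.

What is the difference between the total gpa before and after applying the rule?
100.0

Step 1: Original sum of gpa = 29.79
Step 2: 2 records have program = 'chemistry'
Step 3: Each affected record changes by -50
Step 4: Total change = 2 × -50 = -100
Step 5: New sum = 29.79 + -100 = -70.21
Step 6: Difference = |-70.21 - 29.79| = 100.0
        (Sum decreased by 100.0)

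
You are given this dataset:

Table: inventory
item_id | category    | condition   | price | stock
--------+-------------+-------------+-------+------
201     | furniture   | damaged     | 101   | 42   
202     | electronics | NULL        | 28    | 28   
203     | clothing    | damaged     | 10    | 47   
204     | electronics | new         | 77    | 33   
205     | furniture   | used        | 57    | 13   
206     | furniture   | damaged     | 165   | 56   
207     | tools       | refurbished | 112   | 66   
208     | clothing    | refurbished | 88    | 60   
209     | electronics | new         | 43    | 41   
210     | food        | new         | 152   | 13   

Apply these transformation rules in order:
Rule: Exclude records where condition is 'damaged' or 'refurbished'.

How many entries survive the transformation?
5

Step 1: Count records to exclude
  - 3 (damaged) + 2 (refurbished) = 5 records
Step 2: Total records: 10
Step 3: Remaining = 10 - 5 = 5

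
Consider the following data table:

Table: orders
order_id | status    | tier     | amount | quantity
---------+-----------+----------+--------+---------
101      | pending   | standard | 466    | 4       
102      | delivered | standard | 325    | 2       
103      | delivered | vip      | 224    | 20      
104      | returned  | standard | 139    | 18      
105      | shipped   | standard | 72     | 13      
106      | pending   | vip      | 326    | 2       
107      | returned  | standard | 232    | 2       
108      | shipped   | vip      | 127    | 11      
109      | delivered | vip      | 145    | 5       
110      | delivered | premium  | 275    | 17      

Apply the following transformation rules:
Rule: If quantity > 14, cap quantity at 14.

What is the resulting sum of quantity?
81

Step 1: 3 records have quantity > 14
Step 2: These records originally summed to 55
Step 3: After capping: 3 × 14 = 42
Step 4: Unaffected records sum: 39
Step 5: Final sum = 42 + 39 = 81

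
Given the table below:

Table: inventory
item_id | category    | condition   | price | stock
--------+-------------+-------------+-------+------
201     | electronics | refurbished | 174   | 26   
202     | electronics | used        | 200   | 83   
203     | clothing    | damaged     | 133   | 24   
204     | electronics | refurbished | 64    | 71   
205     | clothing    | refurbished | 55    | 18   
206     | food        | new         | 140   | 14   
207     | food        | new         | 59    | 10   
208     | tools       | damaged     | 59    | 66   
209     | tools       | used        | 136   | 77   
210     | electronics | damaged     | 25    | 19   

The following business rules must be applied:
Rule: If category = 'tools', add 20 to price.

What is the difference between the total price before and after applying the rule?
40

Step 1: Original sum of price = 1045
Step 2: 2 records have category = 'tools'
Step 3: Each affected record changes by 20
Step 4: Total change = 2 × 20 = 40
Step 5: New sum = 1045 + 40 = 1085
Step 6: Difference = |1085 - 1045| = 40
        (Sum increased by 40)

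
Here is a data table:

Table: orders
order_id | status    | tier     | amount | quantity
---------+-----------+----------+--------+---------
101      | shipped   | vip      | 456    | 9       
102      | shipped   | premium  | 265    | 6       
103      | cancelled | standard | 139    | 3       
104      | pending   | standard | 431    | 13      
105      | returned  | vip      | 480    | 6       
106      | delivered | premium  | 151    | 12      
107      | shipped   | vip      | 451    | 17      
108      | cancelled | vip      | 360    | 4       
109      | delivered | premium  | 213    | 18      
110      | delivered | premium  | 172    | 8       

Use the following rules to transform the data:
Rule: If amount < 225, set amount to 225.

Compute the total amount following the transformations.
3343

Step 1: 4 records have amount < 225
Step 2: These records originally summed to 675
Step 3: After setting to minimum: 4 × 225 = 900
Step 4: Unaffected records sum: 2443
Step 5: Final sum = 900 + 2443 = 3343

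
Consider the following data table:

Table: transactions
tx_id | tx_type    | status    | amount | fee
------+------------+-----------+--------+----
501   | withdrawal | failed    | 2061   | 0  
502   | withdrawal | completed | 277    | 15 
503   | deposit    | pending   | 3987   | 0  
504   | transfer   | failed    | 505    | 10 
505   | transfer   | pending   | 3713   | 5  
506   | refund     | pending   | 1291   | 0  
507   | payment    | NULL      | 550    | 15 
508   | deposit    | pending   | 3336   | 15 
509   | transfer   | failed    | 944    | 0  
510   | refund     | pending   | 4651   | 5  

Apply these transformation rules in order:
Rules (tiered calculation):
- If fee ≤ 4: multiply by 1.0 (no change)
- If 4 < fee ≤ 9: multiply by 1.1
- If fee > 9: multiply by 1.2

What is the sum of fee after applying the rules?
77.0

Step 1: Tier 1 (fee ≤ 4): 4 records, sum = 0 × 1.0 = 0.0
Step 2: Tier 2 (4 < fee ≤ 9): 2 records, sum = 10 × 1.1 = 11.0
Step 3: Tier 3 (fee > 9): 4 records, sum = 55 × 1.2 = 66.0
Step 4: Final sum = 0.0 + 11.0 + 66.0 = 77.0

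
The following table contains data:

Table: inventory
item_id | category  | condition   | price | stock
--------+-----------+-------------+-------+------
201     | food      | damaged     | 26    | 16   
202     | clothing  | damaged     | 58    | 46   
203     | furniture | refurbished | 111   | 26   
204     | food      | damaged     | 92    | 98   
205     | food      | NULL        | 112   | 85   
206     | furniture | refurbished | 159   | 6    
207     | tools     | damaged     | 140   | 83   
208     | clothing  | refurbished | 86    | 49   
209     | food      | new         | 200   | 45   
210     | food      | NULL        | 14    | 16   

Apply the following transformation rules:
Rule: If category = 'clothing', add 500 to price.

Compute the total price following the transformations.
1998

Step 1: Count records where category = 'clothing': 2
Step 2: Total bonus added: 2 × 500 = 1000
Step 3: Original sum of price: 998
Step 4: Final sum = 998 + 1000 = 1998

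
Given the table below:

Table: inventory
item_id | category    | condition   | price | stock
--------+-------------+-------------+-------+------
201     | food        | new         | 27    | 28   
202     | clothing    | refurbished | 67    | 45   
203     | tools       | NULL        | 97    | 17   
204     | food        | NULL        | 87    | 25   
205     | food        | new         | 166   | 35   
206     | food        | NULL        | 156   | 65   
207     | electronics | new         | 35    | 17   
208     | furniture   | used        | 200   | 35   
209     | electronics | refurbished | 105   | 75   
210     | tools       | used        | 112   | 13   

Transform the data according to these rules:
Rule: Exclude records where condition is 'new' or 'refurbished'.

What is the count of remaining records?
5

Step 1: Count records to exclude
  - 3 (new) + 2 (refurbished) = 5 records
Step 2: Total records: 10
Step 3: Remaining = 10 - 5 = 5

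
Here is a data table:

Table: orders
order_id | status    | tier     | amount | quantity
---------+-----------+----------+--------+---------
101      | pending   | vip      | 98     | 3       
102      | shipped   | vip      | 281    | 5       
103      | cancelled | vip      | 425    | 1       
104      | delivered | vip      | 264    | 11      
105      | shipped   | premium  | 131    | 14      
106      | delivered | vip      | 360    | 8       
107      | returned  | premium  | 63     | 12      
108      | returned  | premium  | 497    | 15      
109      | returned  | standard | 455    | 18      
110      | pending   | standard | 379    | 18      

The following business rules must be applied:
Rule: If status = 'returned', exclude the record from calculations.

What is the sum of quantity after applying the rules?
60

Step 1: Identify records where status = 'returned'
Step 2: The excluded records sum to 45
Step 3: Original total quantity = 105
Step 4: Remaining total = 105 - 45 = 60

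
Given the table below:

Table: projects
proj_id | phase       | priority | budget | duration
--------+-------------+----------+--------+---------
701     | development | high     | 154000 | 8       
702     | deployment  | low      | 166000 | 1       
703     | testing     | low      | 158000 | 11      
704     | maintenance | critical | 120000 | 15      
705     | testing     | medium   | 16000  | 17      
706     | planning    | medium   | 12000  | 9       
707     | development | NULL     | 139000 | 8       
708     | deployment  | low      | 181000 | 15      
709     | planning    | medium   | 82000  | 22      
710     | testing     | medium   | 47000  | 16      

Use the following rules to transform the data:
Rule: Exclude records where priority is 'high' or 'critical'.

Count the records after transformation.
8

Step 1: Count records to exclude
  - 1 (high) + 1 (critical) = 2 records
Step 2: Total records: 10
Step 3: Remaining = 10 - 2 = 8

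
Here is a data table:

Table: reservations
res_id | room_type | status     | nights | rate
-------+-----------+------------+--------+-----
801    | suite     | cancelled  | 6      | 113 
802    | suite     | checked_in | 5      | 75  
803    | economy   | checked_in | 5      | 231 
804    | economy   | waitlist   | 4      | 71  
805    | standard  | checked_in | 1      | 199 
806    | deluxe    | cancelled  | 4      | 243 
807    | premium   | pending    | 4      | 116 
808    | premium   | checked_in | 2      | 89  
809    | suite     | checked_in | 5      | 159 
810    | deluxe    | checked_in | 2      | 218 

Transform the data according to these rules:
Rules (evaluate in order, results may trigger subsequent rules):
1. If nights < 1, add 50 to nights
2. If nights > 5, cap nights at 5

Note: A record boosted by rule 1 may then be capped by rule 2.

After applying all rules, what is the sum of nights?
37

Step 1: Apply rule 1 to records with nights < 1
  - 0 records get bonus of 50
  - Of these, 0 records then exceed 5 and get capped
Step 2: Apply rule 2 to records with nights > 5
  - 1 records (original) are capped
Step 3: Calculate final sum = 37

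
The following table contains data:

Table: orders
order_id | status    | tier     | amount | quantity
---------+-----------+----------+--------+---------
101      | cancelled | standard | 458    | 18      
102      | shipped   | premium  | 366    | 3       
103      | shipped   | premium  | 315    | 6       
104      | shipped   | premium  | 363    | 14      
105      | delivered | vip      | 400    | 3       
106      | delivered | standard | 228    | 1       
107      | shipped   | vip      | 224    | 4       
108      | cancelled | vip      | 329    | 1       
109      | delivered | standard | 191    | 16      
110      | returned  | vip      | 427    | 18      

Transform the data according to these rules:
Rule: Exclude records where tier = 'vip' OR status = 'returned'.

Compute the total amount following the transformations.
1921

Step 1: Find records where tier = 'vip' OR status = 'returned'
Step 2: 4 records match, summing to 1380
Step 3: Original sum: 3301
Step 4: Remaining sum = 3301 - 1380 = 1921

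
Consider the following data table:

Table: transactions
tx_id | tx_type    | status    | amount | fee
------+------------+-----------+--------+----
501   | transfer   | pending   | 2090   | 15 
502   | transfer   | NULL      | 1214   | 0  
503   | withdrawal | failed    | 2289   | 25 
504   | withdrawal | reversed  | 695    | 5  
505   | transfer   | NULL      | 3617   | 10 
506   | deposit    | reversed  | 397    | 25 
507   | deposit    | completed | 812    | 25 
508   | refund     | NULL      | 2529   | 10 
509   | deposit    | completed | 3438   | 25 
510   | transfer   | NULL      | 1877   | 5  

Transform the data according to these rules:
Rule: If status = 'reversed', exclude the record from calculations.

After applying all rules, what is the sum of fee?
115

Step 1: Identify records where status = 'reversed'
Step 2: The excluded records sum to 30
Step 3: Original total fee = 145
Step 4: Remaining total = 145 - 30 = 115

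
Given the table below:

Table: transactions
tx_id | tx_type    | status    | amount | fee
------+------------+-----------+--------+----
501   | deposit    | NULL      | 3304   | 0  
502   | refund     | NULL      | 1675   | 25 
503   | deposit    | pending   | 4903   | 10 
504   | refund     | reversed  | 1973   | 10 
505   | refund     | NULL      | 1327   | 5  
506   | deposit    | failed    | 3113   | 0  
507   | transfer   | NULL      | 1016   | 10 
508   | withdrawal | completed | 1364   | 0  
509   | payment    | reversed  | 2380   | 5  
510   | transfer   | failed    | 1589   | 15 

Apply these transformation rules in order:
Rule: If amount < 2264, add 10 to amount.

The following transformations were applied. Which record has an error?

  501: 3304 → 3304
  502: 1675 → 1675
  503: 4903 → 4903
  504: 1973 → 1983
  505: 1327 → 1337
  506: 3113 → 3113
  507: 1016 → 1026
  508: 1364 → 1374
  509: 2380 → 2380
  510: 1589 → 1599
Record 502 has an error. The correct transformed value should be 1685, not 1675.

Step 1: Check each record against the rule
Step 2: Record 502 has amount = 1675
Step 3: Since 1675 < 2264, the bonus should have been applied
Step 4: Correct value = 1685, but claimed value = 1675
Conclusion: Record 502 has the error.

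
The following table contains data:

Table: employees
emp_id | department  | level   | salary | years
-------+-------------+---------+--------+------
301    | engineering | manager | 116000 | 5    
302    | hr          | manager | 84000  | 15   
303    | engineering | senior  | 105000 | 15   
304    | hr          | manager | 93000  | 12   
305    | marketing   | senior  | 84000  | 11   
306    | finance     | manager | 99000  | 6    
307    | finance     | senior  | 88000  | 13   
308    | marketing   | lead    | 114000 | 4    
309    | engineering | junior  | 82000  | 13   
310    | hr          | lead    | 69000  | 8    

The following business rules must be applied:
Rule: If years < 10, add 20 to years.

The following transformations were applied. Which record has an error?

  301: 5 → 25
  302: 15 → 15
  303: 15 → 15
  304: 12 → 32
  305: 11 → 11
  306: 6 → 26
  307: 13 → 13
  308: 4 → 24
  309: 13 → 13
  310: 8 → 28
Record 304 has an error. The correct transformed value should be 12, not 32.

Step 1: Check each record against the rule
Step 2: Record 304 has years = 12
Step 3: Since 12 >= 10, the bonus should not have been applied
Step 4: Correct value = 12, but claimed value = 32
Conclusion: Record 304 has the error.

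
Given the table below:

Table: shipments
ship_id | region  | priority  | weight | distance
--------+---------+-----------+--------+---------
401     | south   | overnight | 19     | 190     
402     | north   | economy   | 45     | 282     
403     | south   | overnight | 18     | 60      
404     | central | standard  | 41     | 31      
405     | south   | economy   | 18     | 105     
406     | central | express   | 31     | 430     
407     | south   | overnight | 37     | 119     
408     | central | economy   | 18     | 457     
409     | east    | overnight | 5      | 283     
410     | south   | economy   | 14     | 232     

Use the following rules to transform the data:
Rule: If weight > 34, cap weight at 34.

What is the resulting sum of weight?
225

Step 1: 3 records have weight > 34
Step 2: These records originally summed to 123
Step 3: After capping: 3 × 34 = 102
Step 4: Unaffected records sum: 123
Step 5: Final sum = 102 + 123 = 225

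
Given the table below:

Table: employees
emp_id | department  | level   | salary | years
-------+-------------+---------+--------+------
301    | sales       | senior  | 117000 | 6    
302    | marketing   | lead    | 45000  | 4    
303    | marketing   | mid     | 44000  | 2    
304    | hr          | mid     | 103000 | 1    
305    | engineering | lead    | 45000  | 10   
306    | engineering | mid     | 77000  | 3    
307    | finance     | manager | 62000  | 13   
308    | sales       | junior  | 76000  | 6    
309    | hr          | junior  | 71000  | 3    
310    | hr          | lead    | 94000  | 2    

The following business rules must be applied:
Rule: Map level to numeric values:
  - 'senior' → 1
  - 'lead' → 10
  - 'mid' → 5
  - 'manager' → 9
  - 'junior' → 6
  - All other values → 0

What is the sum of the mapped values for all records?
67

Step 1: Apply mapping to each record
Step 2: Count by status:
  'senior': 1 records × 1 = 1
  'lead': 3 records × 10 = 30
  'mid': 3 records × 5 = 15
  'manager': 1 records × 9 = 9
  'junior': 2 records × 6 = 12
Step 3: Sum all mapped values = 67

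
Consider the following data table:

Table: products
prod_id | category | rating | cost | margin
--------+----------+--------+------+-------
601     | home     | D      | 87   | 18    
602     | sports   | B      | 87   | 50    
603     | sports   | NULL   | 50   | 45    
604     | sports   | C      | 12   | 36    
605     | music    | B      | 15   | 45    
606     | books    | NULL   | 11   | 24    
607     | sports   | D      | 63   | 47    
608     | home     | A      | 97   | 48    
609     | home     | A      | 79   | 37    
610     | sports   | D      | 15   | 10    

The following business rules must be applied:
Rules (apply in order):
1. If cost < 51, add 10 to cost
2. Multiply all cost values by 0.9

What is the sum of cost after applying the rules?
509.4

Step 1: Apply Rule 1 - Add 10 to records with cost < 51
  - 5 records affected: 103 + (5 × 10) = 153
  - Unaffected records: 413
  - Sum after Rule 1: 566
Step 2: Apply Rule 2 - Multiply all by 0.9
  - 566 × 0.9 = 509.4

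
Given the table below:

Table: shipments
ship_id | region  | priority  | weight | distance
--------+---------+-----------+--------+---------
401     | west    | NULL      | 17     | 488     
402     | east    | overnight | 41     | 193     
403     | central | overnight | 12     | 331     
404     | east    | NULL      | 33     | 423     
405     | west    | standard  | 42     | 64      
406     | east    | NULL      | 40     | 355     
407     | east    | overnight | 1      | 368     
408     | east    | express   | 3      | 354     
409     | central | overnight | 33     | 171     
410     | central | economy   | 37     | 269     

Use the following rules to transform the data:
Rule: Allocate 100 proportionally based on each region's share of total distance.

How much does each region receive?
central: 25.56, east: 56.13, west: 18.3

Step 1: Calculate total distance = 3016
Step 2: Calculate each region's proportion:
  central: 771/3016 = 25.56% → 25.56
  east: 1693/3016 = 56.13% → 56.13
  west: 552/3016 = 18.30% → 18.3
Step 3: Verify: sum of allocations ≈ 100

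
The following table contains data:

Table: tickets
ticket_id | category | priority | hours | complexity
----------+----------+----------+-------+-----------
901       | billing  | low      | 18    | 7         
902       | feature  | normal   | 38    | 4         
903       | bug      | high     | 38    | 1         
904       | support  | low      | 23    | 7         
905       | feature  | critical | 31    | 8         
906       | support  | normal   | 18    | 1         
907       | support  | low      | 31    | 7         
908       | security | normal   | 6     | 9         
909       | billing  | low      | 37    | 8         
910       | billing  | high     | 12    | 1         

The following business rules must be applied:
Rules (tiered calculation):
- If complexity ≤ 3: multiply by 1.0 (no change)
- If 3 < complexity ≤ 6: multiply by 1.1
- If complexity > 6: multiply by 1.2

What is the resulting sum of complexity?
62.6

Step 1: Tier 1 (complexity ≤ 3): 3 records, sum = 3 × 1.0 = 3.0
Step 2: Tier 2 (3 < complexity ≤ 6): 1 records, sum = 4 × 1.1 = 4.4
Step 3: Tier 3 (complexity > 6): 6 records, sum = 46 × 1.2 = 55.2
Step 4: Final sum = 3.0 + 4.4 + 55.2 = 62.6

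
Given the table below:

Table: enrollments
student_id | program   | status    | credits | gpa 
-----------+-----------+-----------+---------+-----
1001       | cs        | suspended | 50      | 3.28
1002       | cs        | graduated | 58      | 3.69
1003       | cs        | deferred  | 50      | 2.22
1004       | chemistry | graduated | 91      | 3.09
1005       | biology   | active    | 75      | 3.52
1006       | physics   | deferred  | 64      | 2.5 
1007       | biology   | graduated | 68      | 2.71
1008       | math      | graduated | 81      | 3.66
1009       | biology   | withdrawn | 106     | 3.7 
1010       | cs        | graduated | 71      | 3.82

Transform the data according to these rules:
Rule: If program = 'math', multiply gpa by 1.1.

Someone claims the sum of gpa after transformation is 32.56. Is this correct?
Yes, the result is correct.

Step 1: Calculate the correct sum after transformation
Step 2: Apply multiplier 1.1 to records where program = 'math'
Step 3: Correct result = 32.56
Step 4: Claimed result = 32.56
Step 5: 32.56 = 32.56 ✓
Conclusion: The claimed result is correct.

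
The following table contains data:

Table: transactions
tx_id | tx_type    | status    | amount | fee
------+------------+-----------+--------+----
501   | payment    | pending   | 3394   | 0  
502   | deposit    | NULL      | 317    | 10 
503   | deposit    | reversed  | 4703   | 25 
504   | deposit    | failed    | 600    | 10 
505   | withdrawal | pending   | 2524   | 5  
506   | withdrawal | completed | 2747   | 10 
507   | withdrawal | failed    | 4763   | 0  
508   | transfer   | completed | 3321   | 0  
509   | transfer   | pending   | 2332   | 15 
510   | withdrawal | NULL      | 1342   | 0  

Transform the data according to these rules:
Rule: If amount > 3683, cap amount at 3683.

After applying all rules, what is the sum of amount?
23943

Step 1: 2 records have amount > 3683
Step 2: These records originally summed to 9466
Step 3: After capping: 2 × 3683 = 7366
Step 4: Unaffected records sum: 16577
Step 5: Final sum = 7366 + 16577 = 23943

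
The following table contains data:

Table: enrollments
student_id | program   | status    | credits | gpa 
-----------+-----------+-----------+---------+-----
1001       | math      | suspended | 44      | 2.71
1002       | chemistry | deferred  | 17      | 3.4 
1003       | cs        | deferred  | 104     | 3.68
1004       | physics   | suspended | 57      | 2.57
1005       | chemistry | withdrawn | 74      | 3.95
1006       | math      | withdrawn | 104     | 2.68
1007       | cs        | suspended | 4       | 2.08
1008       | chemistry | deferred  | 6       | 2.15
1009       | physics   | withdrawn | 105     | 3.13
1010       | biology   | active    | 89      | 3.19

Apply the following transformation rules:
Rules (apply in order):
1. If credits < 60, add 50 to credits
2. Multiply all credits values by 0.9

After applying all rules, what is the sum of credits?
768.6

Step 1: Apply Rule 1 - Add 50 to records with credits < 60
  - 5 records affected: 128 + (5 × 50) = 378
  - Unaffected records: 476
  - Sum after Rule 1: 854
Step 2: Apply Rule 2 - Multiply all by 0.9
  - 854 × 0.9 = 768.6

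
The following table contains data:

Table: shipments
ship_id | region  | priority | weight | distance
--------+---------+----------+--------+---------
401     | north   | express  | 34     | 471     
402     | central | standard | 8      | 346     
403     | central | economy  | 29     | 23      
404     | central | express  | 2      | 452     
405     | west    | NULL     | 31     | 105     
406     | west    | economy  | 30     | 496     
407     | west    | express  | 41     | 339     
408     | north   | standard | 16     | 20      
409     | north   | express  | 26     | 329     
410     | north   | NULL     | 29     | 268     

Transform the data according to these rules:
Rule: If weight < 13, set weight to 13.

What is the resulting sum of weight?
262

Step 1: 2 records have weight < 13
Step 2: These records originally summed to 10
Step 3: After setting to minimum: 2 × 13 = 26
Step 4: Unaffected records sum: 236
Step 5: Final sum = 26 + 236 = 262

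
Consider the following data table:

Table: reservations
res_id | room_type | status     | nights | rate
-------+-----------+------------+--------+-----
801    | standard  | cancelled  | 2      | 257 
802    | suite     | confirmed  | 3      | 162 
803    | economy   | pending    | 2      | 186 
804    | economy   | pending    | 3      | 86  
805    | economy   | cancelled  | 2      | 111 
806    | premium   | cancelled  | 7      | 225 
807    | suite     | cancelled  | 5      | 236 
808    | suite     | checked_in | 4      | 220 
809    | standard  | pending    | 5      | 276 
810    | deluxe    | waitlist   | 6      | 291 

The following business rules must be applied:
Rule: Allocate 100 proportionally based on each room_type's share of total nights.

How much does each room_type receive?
deluxe: 15.38, economy: 17.95, premium: 17.95, standard: 17.95, suite: 30.77

Step 1: Calculate total nights = 39
Step 2: Calculate each room_type's proportion:
  deluxe: 6/39 = 15.38% → 15.38
  economy: 7/39 = 17.95% → 17.95
  premium: 7/39 = 17.95% → 17.95
  standard: 7/39 = 17.95% → 17.95
  suite: 12/39 = 30.77% → 30.77
Step 3: Verify: sum of allocations ≈ 100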